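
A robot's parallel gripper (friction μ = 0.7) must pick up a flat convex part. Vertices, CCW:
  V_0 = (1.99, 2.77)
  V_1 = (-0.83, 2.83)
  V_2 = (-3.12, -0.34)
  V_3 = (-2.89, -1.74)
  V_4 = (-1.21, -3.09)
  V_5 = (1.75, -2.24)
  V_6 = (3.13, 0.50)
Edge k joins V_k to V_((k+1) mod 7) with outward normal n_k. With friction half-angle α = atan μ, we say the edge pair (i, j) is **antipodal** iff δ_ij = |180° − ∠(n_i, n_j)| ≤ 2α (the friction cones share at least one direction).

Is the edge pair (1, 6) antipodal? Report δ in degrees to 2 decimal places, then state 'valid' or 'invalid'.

α = atan 0.7 = 34.99°;  2α = 69.98°
edge 1: e_1 = (-2.29, -3.17);  n_1 = (-0.8106, +0.5856)
edge 6: e_6 = (-1.14, +2.27);  n_6 = (+0.8936, +0.4488)
∠(n_1, n_6) = 117.49°
δ = |180° − 117.49°| = 62.51°
62.51° ≤ 2α = 69.98°  →  valid

δ = 62.51°, valid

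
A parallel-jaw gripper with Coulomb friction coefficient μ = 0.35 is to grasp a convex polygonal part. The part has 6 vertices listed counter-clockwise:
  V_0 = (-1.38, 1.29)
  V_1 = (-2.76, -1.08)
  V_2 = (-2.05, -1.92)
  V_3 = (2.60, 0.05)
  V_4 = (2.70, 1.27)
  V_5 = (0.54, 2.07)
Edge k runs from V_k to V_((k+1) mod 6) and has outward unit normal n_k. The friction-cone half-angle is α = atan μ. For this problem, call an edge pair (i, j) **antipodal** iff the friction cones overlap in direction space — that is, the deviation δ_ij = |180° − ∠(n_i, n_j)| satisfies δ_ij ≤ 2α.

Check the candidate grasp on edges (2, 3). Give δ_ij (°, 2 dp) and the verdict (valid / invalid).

α = atan 0.35 = 19.29°;  2α = 38.58°
edge 2: e_2 = (+4.65, +1.97);  n_2 = (+0.3901, -0.9208)
edge 3: e_3 = (+0.10, +1.22);  n_3 = (+0.9967, -0.0817)
∠(n_2, n_3) = 62.35°
δ = |180° − 62.35°| = 117.65°
117.65° > 2α = 38.58°  →  invalid

δ = 117.65°, invalid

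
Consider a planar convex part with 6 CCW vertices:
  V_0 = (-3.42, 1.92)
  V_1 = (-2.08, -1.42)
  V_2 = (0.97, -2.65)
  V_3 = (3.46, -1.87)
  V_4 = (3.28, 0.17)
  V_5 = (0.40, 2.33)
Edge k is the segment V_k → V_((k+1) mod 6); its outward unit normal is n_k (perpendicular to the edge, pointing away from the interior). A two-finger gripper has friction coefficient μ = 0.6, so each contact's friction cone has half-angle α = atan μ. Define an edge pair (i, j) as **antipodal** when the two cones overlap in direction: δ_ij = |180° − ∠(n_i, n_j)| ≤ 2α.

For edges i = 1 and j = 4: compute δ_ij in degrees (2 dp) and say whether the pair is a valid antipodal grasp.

α = atan 0.6 = 30.96°;  2α = 61.93°
edge 1: e_1 = (+3.05, -1.23);  n_1 = (-0.3740, -0.9274)
edge 4: e_4 = (-2.88, +2.16);  n_4 = (+0.6000, +0.8000)
∠(n_1, n_4) = 165.09°
δ = |180° − 165.09°| = 14.91°
14.91° ≤ 2α = 61.93°  →  valid

δ = 14.91°, valid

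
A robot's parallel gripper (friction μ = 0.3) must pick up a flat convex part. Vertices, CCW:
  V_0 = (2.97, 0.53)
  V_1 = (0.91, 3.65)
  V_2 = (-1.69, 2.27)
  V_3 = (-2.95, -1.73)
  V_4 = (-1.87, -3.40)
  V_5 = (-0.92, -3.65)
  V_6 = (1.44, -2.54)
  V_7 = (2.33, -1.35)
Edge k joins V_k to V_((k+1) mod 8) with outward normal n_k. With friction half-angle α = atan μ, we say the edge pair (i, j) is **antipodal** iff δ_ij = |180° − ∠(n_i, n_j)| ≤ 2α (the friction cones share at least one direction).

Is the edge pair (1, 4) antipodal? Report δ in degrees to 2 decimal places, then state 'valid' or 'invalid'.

α = atan 0.3 = 16.70°;  2α = 33.40°
edge 1: e_1 = (-2.60, -1.38);  n_1 = (-0.4688, +0.8833)
edge 4: e_4 = (+0.95, -0.25);  n_4 = (-0.2545, -0.9671)
∠(n_1, n_4) = 137.30°
δ = |180° − 137.30°| = 42.70°
42.70° > 2α = 33.40°  →  invalid

δ = 42.70°, invalid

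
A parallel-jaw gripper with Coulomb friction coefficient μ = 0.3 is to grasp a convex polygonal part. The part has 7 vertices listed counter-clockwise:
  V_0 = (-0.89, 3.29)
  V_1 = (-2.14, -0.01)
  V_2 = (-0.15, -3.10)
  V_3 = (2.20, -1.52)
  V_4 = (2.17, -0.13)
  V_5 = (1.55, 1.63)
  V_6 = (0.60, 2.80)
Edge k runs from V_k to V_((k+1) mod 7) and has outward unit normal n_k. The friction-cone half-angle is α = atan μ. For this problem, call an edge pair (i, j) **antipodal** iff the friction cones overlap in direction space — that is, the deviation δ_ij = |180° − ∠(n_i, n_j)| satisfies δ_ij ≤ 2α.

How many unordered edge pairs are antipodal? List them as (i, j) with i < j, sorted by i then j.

α = atan 0.3 = 16.70°;  2α = 33.40°
n_0 = (-0.9352, +0.3542)
n_1 = (-0.8407, -0.5414)
n_2 = (+0.5580, -0.8299)
n_3 = (+0.9998, +0.0216)
n_4 = (+0.9432, +0.3323)
n_5 = (+0.7763, +0.6303)
n_6 = (+0.3124, +0.9500)
  (0,1): δ = 126.47°  ·
  (0,2): δ = 35.34°  ·
  (0,3): δ = 21.98°  ✓
  (0,4): δ = 40.15°  ·
  (0,5): δ = 59.82°  ·
  (0,6): δ = 92.54°  ·
  (1,2): δ = 88.87°  ·
  (1,3): δ = 31.55°  ✓
  (1,4): δ = 13.38°  ✓
  (1,5): δ = 6.29°  ✓
  (1,6): δ = 39.01°  ·
  (2,3): δ = 122.68°  ·
  (2,4): δ = 104.51°  ·
  (2,5): δ = 84.84°  ·
  (2,6): δ = 52.12°  ·
  (3,4): δ = 161.83°  ·
  (3,5): δ = 142.16°  ·
  (3,6): δ = 109.44°  ·
  (4,5): δ = 160.33°  ·
  (4,6): δ = 127.61°  ·
  (5,6): δ = 147.28°  ·
antipodal pairs: 4

count = 4; pairs: (0,3), (1,3), (1,4), (1,5)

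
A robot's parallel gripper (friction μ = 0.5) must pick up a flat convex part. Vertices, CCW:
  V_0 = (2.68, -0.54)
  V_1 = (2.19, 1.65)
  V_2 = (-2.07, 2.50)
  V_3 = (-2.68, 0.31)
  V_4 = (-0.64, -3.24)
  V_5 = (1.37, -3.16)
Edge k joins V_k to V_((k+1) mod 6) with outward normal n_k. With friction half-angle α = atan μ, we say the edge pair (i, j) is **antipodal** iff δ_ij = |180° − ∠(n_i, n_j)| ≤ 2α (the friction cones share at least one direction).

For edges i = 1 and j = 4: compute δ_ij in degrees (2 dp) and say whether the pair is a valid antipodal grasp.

α = atan 0.5 = 26.57°;  2α = 53.13°
edge 1: e_1 = (-4.26, +0.85);  n_1 = (+0.1957, +0.9807)
edge 4: e_4 = (+2.01, +0.08);  n_4 = (+0.0398, -0.9992)
∠(n_1, n_4) = 166.44°
δ = |180° − 166.44°| = 13.56°
13.56° ≤ 2α = 53.13°  →  valid

δ = 13.56°, valid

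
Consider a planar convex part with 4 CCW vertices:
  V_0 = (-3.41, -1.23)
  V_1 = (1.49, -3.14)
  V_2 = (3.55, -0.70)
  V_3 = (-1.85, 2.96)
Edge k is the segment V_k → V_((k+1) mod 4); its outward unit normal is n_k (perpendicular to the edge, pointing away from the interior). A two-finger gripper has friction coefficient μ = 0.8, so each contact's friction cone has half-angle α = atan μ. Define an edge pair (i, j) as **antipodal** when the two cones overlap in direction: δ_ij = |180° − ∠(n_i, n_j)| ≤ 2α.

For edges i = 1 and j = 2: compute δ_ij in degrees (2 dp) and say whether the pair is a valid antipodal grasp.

α = atan 0.8 = 38.66°;  2α = 77.32°
edge 1: e_1 = (+2.06, +2.44);  n_1 = (+0.7641, -0.6451)
edge 2: e_2 = (-5.40, +3.66);  n_2 = (+0.5611, +0.8278)
∠(n_1, n_2) = 96.04°
δ = |180° − 96.04°| = 83.96°
83.96° > 2α = 77.32°  →  invalid

δ = 83.96°, invalid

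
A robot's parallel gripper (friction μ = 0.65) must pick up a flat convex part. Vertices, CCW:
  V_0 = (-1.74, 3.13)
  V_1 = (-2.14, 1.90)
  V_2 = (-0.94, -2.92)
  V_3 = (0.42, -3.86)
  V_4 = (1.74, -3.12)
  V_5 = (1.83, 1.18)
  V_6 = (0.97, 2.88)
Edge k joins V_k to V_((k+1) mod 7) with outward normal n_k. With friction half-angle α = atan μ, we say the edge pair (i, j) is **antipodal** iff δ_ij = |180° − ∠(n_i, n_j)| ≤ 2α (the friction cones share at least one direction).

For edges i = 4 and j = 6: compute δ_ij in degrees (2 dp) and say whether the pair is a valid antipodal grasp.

δ = 94.07°, invalid

α = atan 0.65 = 33.02°;  2α = 66.05°
edge 4: e_4 = (+0.09, +4.30);  n_4 = (+0.9998, -0.0209)
edge 6: e_6 = (-2.71, +0.25);  n_6 = (+0.0919, +0.9958)
∠(n_4, n_6) = 85.93°
δ = |180° − 85.93°| = 94.07°
94.07° > 2α = 66.05°  →  invalid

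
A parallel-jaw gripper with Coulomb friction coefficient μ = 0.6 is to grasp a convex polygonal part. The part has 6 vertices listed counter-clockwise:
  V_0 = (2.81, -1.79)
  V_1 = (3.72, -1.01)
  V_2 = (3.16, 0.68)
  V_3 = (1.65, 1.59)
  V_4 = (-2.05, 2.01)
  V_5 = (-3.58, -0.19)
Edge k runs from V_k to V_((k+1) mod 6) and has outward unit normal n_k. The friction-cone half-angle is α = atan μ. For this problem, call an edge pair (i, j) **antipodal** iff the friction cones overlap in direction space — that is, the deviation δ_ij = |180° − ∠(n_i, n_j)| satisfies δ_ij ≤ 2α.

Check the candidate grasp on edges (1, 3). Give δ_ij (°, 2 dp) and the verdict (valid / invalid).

δ = 114.81°, invalid

α = atan 0.6 = 30.96°;  2α = 61.93°
edge 1: e_1 = (-0.56, +1.69);  n_1 = (+0.9492, +0.3145)
edge 3: e_3 = (-3.70, +0.42);  n_3 = (+0.1128, +0.9936)
∠(n_1, n_3) = 65.19°
δ = |180° − 65.19°| = 114.81°
114.81° > 2α = 61.93°  →  invalid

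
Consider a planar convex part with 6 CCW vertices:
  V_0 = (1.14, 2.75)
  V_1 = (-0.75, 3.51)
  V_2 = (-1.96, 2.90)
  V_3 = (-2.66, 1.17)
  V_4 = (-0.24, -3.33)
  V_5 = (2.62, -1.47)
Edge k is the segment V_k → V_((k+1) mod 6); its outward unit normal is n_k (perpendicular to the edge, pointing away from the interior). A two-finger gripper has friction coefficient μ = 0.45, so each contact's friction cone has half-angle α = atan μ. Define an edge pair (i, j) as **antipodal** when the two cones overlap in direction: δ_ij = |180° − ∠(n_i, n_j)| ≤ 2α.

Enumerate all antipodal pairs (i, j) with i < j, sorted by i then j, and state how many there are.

count = 5; pairs: (0,3), (1,4), (2,4), (2,5), (3,5)

α = atan 0.45 = 24.23°;  2α = 48.46°
n_0 = (+0.3731, +0.9278)
n_1 = (-0.4502, +0.8929)
n_2 = (-0.9270, +0.3751)
n_3 = (-0.8807, -0.4736)
n_4 = (+0.5452, -0.8383)
n_5 = (+0.9436, +0.3309)
  (0,1): δ = 131.34°  ·
  (0,2): δ = 90.12°  ·
  (0,3): δ = 39.82°  ✓
  (0,4): δ = 54.94°  ·
  (0,5): δ = 131.23°  ·
  (1,2): δ = 138.78°  ·
  (1,3): δ = 88.48°  ·
  (1,4): δ = 6.28°  ✓
  (1,5): δ = 82.57°  ·
  (2,3): δ = 129.70°  ·
  (2,4): δ = 34.93°  ✓
  (2,5): δ = 41.36°  ✓
  (3,4): δ = 85.23°  ·
  (3,5): δ = 8.94°  ✓
  (4,5): δ = 103.71°  ·
antipodal pairs: 5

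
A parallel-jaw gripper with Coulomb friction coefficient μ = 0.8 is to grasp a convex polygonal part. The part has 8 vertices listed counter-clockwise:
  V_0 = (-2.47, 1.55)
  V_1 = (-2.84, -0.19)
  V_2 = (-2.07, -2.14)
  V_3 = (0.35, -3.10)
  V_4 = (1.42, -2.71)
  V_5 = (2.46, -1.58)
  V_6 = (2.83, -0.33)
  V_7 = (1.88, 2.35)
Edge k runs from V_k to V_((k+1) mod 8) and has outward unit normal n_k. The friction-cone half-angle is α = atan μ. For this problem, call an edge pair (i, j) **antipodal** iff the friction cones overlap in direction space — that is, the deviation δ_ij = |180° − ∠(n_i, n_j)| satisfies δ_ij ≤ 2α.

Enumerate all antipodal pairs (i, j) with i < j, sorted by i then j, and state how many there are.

count = 12; pairs: (0,3), (0,4), (0,5), (0,6), (1,4), (1,5), (1,6), (2,6), (2,7), (3,7), (4,7), (5,7)

α = atan 0.8 = 38.66°;  2α = 77.32°
n_0 = (-0.9781, +0.2080)
n_1 = (-0.9301, -0.3673)
n_2 = (-0.3687, -0.9295)
n_3 = (+0.3424, -0.9395)
n_4 = (+0.7358, -0.6772)
n_5 = (+0.9589, -0.2838)
n_6 = (+0.9425, +0.3341)
n_7 = (-0.1809, +0.9835)
  (0,1): δ = 146.45°  ·
  (0,2): δ = 99.63°  ·
  (0,3): δ = 57.97°  ✓
  (0,4): δ = 30.62°  ✓
  (0,5): δ = 4.48°  ✓
  (0,6): δ = 31.52°  ✓
  (0,7): δ = 112.43°  ·
  (1,2): δ = 133.19°  ·
  (1,3): δ = 91.52°  ·
  (1,4): δ = 64.17°  ✓
  (1,5): δ = 38.04°  ✓
  (1,6): δ = 2.03°  ✓
  (1,7): δ = 78.87°  ·
  (2,3): δ = 138.34°  ·
  (2,4): δ = 110.99°  ·
  (2,5): δ = 84.85°  ·
  (2,6): δ = 48.84°  ✓
  (2,7): δ = 32.06°  ✓
  (3,4): δ = 152.65°  ·
  (3,5): δ = 126.51°  ·
  (3,6): δ = 90.51°  ·
  (3,7): δ = 9.61°  ✓
  (4,5): δ = 153.86°  ·
  (4,6): δ = 117.86°  ·
  (4,7): δ = 36.95°  ✓
  (5,6): δ = 143.99°  ·
  (5,7): δ = 63.09°  ✓
  (6,7): δ = 99.10°  ·
antipodal pairs: 12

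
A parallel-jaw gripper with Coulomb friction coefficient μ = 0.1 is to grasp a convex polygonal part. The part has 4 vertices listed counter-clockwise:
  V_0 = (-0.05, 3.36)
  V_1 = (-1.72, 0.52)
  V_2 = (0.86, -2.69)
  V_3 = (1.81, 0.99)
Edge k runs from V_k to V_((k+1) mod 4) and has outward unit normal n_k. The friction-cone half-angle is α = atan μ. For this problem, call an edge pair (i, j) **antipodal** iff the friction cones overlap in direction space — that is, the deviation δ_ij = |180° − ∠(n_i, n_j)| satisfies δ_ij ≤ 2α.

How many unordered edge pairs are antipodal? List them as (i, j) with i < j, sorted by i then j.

count = 1; pairs: (1,3)

α = atan 0.1 = 5.71°;  2α = 11.42°
n_0 = (-0.8620, +0.5069)
n_1 = (-0.7794, -0.6265)
n_2 = (+0.9683, -0.2500)
n_3 = (+0.7867, +0.6174)
  (0,1): δ = 110.75°  ·
  (0,2): δ = 15.98°  ·
  (0,3): δ = 68.58°  ·
  (1,2): δ = 53.27°  ·
  (1,3): δ = 0.66°  ✓
  (2,3): δ = 127.40°  ·
antipodal pairs: 1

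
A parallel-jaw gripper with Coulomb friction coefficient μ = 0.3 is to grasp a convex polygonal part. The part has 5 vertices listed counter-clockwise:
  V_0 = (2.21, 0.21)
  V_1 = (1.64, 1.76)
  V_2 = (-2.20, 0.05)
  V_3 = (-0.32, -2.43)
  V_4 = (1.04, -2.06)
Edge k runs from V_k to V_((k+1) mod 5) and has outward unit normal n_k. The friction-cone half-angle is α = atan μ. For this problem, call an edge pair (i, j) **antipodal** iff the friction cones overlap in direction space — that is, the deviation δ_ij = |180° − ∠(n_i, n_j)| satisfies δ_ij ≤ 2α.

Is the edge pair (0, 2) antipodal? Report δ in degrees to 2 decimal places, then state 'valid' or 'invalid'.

δ = 16.97°, valid

α = atan 0.3 = 16.70°;  2α = 33.40°
edge 0: e_0 = (-0.57, +1.55);  n_0 = (+0.9385, +0.3451)
edge 2: e_2 = (+1.88, -2.48);  n_2 = (-0.7969, -0.6041)
∠(n_0, n_2) = 163.03°
δ = |180° − 163.03°| = 16.97°
16.97° ≤ 2α = 33.40°  →  valid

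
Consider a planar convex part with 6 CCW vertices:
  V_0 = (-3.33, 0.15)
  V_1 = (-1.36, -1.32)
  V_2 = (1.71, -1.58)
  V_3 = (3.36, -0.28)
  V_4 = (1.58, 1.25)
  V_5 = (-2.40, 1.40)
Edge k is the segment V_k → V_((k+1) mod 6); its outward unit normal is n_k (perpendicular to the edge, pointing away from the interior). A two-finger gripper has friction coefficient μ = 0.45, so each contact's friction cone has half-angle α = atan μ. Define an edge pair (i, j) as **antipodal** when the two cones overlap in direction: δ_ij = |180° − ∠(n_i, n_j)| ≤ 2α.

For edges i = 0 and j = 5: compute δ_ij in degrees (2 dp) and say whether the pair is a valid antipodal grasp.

α = atan 0.45 = 24.23°;  2α = 48.46°
edge 0: e_0 = (+1.97, -1.47);  n_0 = (-0.5980, -0.8015)
edge 5: e_5 = (-0.93, -1.25);  n_5 = (-0.8023, +0.5969)
∠(n_0, n_5) = 89.92°
δ = |180° − 89.92°| = 90.08°
90.08° > 2α = 48.46°  →  invalid

δ = 90.08°, invalid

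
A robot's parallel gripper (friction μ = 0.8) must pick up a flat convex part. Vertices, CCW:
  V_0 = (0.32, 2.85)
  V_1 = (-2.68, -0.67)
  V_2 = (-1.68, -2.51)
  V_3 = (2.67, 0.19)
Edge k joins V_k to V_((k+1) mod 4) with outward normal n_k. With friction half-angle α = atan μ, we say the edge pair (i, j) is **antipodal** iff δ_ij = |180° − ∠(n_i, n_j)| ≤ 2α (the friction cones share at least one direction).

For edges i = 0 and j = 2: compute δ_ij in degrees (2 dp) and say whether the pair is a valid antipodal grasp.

δ = 17.73°, valid

α = atan 0.8 = 38.66°;  2α = 77.32°
edge 0: e_0 = (-3.00, -3.52);  n_0 = (-0.7611, +0.6487)
edge 2: e_2 = (+4.35, +2.70);  n_2 = (+0.5274, -0.8496)
∠(n_0, n_2) = 162.27°
δ = |180° − 162.27°| = 17.73°
17.73° ≤ 2α = 77.32°  →  valid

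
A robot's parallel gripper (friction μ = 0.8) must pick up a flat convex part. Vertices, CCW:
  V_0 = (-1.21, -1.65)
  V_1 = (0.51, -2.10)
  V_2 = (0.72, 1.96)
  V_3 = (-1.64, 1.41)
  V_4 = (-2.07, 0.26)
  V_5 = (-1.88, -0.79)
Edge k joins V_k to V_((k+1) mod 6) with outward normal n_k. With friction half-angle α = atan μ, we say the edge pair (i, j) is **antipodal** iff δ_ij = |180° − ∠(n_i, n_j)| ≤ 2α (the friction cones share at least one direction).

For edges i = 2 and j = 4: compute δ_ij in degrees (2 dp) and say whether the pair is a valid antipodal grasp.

α = atan 0.8 = 38.66°;  2α = 77.32°
edge 2: e_2 = (-2.36, -0.55);  n_2 = (-0.2270, +0.9739)
edge 4: e_4 = (+0.19, -1.05);  n_4 = (-0.9840, -0.1781)
∠(n_2, n_4) = 87.14°
δ = |180° − 87.14°| = 92.86°
92.86° > 2α = 77.32°  →  invalid

δ = 92.86°, invalid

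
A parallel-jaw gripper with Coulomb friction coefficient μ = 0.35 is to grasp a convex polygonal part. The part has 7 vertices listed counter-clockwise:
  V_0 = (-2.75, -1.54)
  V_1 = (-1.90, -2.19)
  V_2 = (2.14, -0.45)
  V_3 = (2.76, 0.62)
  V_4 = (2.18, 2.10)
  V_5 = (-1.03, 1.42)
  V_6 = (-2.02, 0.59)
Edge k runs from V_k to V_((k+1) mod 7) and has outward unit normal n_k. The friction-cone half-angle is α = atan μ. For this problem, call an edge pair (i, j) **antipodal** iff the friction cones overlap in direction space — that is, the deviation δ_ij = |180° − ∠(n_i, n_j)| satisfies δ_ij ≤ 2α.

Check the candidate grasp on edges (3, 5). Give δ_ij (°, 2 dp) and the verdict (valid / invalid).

δ = 71.42°, invalid

α = atan 0.35 = 19.29°;  2α = 38.58°
edge 3: e_3 = (-0.58, +1.48);  n_3 = (+0.9311, +0.3649)
edge 5: e_5 = (-0.99, -0.83);  n_5 = (-0.6425, +0.7663)
∠(n_3, n_5) = 108.58°
δ = |180° − 108.58°| = 71.42°
71.42° > 2α = 38.58°  →  invalid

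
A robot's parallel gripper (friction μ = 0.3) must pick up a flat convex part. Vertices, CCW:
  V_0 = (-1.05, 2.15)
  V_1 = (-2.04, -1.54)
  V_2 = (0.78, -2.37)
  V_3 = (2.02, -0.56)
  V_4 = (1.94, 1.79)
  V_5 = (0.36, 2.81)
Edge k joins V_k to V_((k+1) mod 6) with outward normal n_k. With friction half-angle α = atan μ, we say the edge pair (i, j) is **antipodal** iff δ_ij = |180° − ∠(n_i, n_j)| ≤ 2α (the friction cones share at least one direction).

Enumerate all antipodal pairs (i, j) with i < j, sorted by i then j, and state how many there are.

count = 4; pairs: (0,2), (0,3), (1,4), (2,5)

α = atan 0.3 = 16.70°;  2α = 33.40°
n_0 = (-0.9658, +0.2591)
n_1 = (-0.2824, -0.9593)
n_2 = (+0.8250, -0.5652)
n_3 = (+0.9994, +0.0340)
n_4 = (+0.5424, +0.8401)
n_5 = (-0.4239, +0.9057)
  (0,1): δ = 91.38°  ·
  (0,2): δ = 19.40°  ✓
  (0,3): δ = 16.97°  ✓
  (0,4): δ = 72.17°  ·
  (0,5): δ = 130.10°  ·
  (1,2): δ = 108.01°  ·
  (1,3): δ = 71.65°  ·
  (1,4): δ = 16.44°  ✓
  (1,5): δ = 41.48°  ·
  (2,3): δ = 143.64°  ·
  (2,4): δ = 88.43°  ·
  (2,5): δ = 30.50°  ✓
  (3,4): δ = 124.79°  ·
  (3,5): δ = 66.87°  ·
  (4,5): δ = 122.07°  ·
antipodal pairs: 4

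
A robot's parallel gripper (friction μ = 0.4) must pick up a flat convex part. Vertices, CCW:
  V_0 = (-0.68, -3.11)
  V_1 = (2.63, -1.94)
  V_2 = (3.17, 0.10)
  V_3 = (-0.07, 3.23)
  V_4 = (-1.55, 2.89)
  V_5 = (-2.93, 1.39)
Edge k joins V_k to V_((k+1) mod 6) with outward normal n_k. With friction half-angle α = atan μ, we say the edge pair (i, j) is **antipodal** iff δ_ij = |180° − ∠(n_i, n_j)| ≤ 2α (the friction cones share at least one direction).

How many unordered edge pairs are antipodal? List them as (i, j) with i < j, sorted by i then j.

count = 5; pairs: (0,3), (0,4), (1,4), (1,5), (2,5)

α = atan 0.4 = 21.80°;  2α = 43.60°
n_0 = (+0.3333, -0.9428)
n_1 = (+0.9667, -0.2559)
n_2 = (+0.6948, +0.7192)
n_3 = (-0.2239, +0.9746)
n_4 = (-0.7359, +0.6771)
n_5 = (-0.8944, -0.4472)
  (0,1): δ = 124.29°  ·
  (0,2): δ = 63.48°  ·
  (0,3): δ = 6.53°  ✓
  (0,4): δ = 27.92°  ✓
  (0,5): δ = 97.10°  ·
  (1,2): δ = 119.18°  ·
  (1,3): δ = 62.24°  ·
  (1,4): δ = 27.79°  ✓
  (1,5): δ = 41.39°  ✓
  (2,3): δ = 123.05°  ·
  (2,4): δ = 88.60°  ·
  (2,5): δ = 19.42°  ✓
  (3,4): δ = 145.55°  ·
  (3,5): δ = 76.37°  ·
  (4,5): δ = 110.82°  ·
antipodal pairs: 5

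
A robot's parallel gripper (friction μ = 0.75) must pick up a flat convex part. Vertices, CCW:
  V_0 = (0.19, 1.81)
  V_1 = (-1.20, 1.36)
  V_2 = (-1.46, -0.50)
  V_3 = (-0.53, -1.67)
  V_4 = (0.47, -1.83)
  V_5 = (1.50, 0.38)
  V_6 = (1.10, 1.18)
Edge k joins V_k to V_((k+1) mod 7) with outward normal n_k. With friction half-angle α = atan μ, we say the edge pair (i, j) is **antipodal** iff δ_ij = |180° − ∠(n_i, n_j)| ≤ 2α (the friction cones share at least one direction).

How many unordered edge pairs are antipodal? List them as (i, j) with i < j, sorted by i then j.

α = atan 0.75 = 36.87°;  2α = 73.74°
n_0 = (-0.3080, +0.9514)
n_1 = (-0.9904, +0.1384)
n_2 = (-0.7828, -0.6222)
n_3 = (-0.1580, -0.9874)
n_4 = (+0.9064, -0.4224)
n_5 = (+0.8944, +0.4472)
n_6 = (+0.5692, +0.8222)
  (0,1): δ = 115.90°  ·
  (0,2): δ = 69.46°  ✓
  (0,3): δ = 27.03°  ✓
  (0,4): δ = 47.07°  ✓
  (0,5): δ = 98.63°  ·
  (0,6): δ = 127.37°  ·
  (1,2): δ = 133.56°  ·
  (1,3): δ = 91.13°  ·
  (1,4): δ = 17.03°  ✓
  (1,5): δ = 34.52°  ✓
  (1,6): δ = 63.26°  ✓
  (2,3): δ = 137.57°  ·
  (2,4): δ = 63.47°  ✓
  (2,5): δ = 11.92°  ✓
  (2,6): δ = 16.82°  ✓
  (3,4): δ = 105.90°  ·
  (3,5): δ = 54.34°  ✓
  (3,6): δ = 25.60°  ✓
  (4,5): δ = 128.45°  ·
  (4,6): δ = 99.71°  ·
  (5,6): δ = 151.26°  ·
antipodal pairs: 11

count = 11; pairs: (0,2), (0,3), (0,4), (1,4), (1,5), (1,6), (2,4), (2,5), (2,6), (3,5), (3,6)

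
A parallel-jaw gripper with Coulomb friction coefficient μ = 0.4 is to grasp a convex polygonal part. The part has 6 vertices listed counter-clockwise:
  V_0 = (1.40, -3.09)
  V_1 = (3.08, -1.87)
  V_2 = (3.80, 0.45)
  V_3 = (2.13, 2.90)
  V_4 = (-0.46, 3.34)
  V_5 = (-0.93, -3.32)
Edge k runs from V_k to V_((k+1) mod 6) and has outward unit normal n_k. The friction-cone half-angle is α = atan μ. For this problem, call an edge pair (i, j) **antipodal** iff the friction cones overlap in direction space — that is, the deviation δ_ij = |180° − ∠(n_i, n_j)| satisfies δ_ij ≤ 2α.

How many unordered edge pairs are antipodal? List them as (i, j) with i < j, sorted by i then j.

α = atan 0.4 = 21.80°;  2α = 43.60°
n_0 = (+0.5876, -0.8092)
n_1 = (+0.9551, -0.2964)
n_2 = (+0.8263, +0.5632)
n_3 = (+0.1675, +0.9859)
n_4 = (-0.9975, +0.0704)
n_5 = (+0.0982, -0.9952)
  (0,1): δ = 143.23°  ·
  (0,2): δ = 91.71°  ·
  (0,3): δ = 45.63°  ·
  (0,4): δ = 49.98°  ·
  (0,5): δ = 149.65°  ·
  (1,2): δ = 128.48°  ·
  (1,3): δ = 82.40°  ·
  (1,4): δ = 13.20°  ✓
  (1,5): δ = 112.88°  ·
  (2,3): δ = 133.92°  ·
  (2,4): δ = 38.32°  ✓
  (2,5): δ = 61.36°  ·
  (3,4): δ = 84.40°  ·
  (3,5): δ = 15.28°  ✓
  (4,5): δ = 80.33°  ·
antipodal pairs: 3

count = 3; pairs: (1,4), (2,4), (3,5)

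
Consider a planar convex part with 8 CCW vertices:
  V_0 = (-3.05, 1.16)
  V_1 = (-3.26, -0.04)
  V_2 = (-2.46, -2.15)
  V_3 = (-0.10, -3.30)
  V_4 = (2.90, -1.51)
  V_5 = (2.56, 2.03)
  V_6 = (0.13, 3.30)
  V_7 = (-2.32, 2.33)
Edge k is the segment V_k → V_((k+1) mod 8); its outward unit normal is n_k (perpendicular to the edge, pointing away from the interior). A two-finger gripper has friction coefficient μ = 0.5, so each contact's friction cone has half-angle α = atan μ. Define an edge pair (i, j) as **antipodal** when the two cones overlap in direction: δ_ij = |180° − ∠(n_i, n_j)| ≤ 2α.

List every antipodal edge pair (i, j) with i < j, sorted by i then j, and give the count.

α = atan 0.5 = 26.57°;  2α = 53.13°
n_0 = (-0.9850, +0.1724)
n_1 = (-0.9350, -0.3545)
n_2 = (-0.4380, -0.8990)
n_3 = (+0.5124, -0.8588)
n_4 = (+0.9954, +0.0956)
n_5 = (+0.4632, +0.8863)
n_6 = (-0.3681, +0.9298)
n_7 = (-0.8484, +0.5293)
  (0,1): δ = 149.31°  ·
  (0,2): δ = 106.05°  ·
  (0,3): δ = 49.25°  ✓
  (0,4): δ = 15.41°  ✓
  (0,5): δ = 72.33°  ·
  (0,6): δ = 121.53°  ·
  (0,7): δ = 157.96°  ·
  (1,2): δ = 136.74°  ·
  (1,3): δ = 79.94°  ·
  (1,4): δ = 15.28°  ✓
  (1,5): δ = 41.64°  ✓
  (1,6): δ = 90.84°  ·
  (1,7): δ = 127.27°  ·
  (2,3): δ = 123.20°  ·
  (2,4): δ = 58.53°  ·
  (2,5): δ = 1.61°  ✓
  (2,6): δ = 47.58°  ✓
  (2,7): δ = 84.02°  ·
  (3,4): δ = 115.34°  ·
  (3,5): δ = 58.42°  ·
  (3,6): δ = 9.22°  ✓
  (3,7): δ = 27.22°  ✓
  (4,5): δ = 123.08°  ·
  (4,6): δ = 73.89°  ·
  (4,7): δ = 37.45°  ✓
  (5,6): δ = 130.81°  ·
  (5,7): δ = 94.37°  ·
  (6,7): δ = 143.56°  ·
antipodal pairs: 9

count = 9; pairs: (0,3), (0,4), (1,4), (1,5), (2,5), (2,6), (3,6), (3,7), (4,7)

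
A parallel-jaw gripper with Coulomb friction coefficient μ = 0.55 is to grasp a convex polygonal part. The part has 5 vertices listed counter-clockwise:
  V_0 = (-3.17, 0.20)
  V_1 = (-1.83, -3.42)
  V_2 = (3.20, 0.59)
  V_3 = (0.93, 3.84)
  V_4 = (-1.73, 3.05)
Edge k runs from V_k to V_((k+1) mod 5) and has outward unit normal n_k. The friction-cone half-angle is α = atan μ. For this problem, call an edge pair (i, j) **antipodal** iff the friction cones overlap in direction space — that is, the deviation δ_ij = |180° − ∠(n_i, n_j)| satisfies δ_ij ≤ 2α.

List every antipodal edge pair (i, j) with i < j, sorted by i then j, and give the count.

count = 3; pairs: (0,2), (1,3), (1,4)

α = atan 0.55 = 28.81°;  2α = 57.62°
n_0 = (-0.9378, -0.3471)
n_1 = (+0.6234, -0.7819)
n_2 = (+0.8198, +0.5726)
n_3 = (-0.2847, +0.9586)
n_4 = (-0.8925, +0.4510)
  (0,1): δ = 71.75°  ·
  (0,2): δ = 14.62°  ✓
  (0,3): δ = 86.23°  ·
  (0,4): δ = 132.88°  ·
  (1,2): δ = 93.63°  ·
  (1,3): δ = 22.02°  ✓
  (1,4): δ = 24.63°  ✓
  (2,3): δ = 108.39°  ·
  (2,4): δ = 61.74°  ·
  (3,4): δ = 133.35°  ·
antipodal pairs: 3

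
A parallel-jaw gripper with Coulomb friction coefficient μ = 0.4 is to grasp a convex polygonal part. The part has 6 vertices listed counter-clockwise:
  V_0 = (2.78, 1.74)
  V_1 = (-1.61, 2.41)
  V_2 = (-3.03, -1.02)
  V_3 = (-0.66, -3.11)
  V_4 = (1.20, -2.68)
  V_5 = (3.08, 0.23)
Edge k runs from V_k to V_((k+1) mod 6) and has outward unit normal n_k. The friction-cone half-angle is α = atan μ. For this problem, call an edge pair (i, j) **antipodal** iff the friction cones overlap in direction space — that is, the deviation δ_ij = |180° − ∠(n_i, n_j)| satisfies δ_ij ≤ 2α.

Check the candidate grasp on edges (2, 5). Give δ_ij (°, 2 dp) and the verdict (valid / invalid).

α = atan 0.4 = 21.80°;  2α = 43.60°
edge 2: e_2 = (+2.37, -2.09);  n_2 = (-0.6614, -0.7500)
edge 5: e_5 = (-0.30, +1.51);  n_5 = (+0.9808, +0.1949)
∠(n_2, n_5) = 142.64°
δ = |180° − 142.64°| = 37.36°
37.36° ≤ 2α = 43.60°  →  valid

δ = 37.36°, valid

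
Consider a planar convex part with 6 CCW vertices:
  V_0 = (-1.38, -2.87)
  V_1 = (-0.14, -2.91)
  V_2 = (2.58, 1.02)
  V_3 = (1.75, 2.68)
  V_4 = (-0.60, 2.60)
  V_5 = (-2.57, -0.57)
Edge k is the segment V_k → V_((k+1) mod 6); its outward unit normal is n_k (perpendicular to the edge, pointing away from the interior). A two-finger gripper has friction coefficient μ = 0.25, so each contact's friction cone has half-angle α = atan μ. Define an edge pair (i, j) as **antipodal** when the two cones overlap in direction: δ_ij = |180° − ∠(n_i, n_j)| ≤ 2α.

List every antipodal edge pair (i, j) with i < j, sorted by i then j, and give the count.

α = atan 0.25 = 14.04°;  2α = 28.07°
n_0 = (-0.0322, -0.9995)
n_1 = (+0.8223, -0.5691)
n_2 = (+0.8944, +0.4472)
n_3 = (-0.0340, +0.9994)
n_4 = (-0.8494, +0.5278)
n_5 = (-0.8882, -0.4595)
  (0,1): δ = 122.84°  ·
  (0,2): δ = 61.59°  ·
  (0,3): δ = 3.80°  ✓
  (0,4): δ = 59.99°  ·
  (0,5): δ = 119.20°  ·
  (1,2): δ = 118.75°  ·
  (1,3): δ = 53.36°  ·
  (1,4): δ = 2.83°  ✓
  (1,5): δ = 62.04°  ·
  (2,3): δ = 114.62°  ·
  (2,4): δ = 58.42°  ·
  (2,5): δ = 0.79°  ✓
  (3,4): δ = 123.81°  ·
  (3,5): δ = 64.59°  ·
  (4,5): δ = 120.78°  ·
antipodal pairs: 3

count = 3; pairs: (0,3), (1,4), (2,5)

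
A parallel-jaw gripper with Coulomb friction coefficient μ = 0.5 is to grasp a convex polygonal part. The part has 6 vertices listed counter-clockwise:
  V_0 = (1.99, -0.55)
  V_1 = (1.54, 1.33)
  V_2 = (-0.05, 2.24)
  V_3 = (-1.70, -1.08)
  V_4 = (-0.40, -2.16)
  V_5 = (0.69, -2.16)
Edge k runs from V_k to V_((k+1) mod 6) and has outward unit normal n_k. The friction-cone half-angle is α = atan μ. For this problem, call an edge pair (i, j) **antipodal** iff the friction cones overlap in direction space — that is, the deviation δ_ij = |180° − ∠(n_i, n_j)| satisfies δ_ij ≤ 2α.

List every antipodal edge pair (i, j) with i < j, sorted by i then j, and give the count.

count = 5; pairs: (0,2), (0,3), (1,3), (1,4), (2,5)

α = atan 0.5 = 26.57°;  2α = 53.13°
n_0 = (+0.9725, +0.2328)
n_1 = (+0.4967, +0.8679)
n_2 = (-0.8955, +0.4451)
n_3 = (-0.6390, -0.7692)
n_4 = (+0.0000, -1.0000)
n_5 = (+0.7780, -0.6282)
  (0,1): δ = 133.24°  ·
  (0,2): δ = 39.89°  ✓
  (0,3): δ = 36.82°  ✓
  (0,4): δ = 76.54°  ·
  (0,5): δ = 127.62°  ·
  (1,2): δ = 86.64°  ·
  (1,3): δ = 9.94°  ✓
  (1,4): δ = 29.78°  ✓
  (1,5): δ = 80.86°  ·
  (2,3): δ = 103.29°  ·
  (2,4): δ = 63.57°  ·
  (2,5): δ = 12.49°  ✓
  (3,4): δ = 140.28°  ·
  (3,5): δ = 89.20°  ·
  (4,5): δ = 128.92°  ·
antipodal pairs: 5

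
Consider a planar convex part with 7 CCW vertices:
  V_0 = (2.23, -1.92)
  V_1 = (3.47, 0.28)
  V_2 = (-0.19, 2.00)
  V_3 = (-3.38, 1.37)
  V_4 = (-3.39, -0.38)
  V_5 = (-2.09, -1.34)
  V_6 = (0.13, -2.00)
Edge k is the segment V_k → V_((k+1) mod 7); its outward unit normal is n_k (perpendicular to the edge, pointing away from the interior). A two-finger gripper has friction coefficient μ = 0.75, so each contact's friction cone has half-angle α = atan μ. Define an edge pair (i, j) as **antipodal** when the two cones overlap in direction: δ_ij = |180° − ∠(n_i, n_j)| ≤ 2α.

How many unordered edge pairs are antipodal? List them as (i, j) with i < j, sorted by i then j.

α = atan 0.75 = 36.87°;  2α = 73.74°
n_0 = (+0.8712, -0.4910)
n_1 = (+0.4253, +0.9050)
n_2 = (-0.1937, +0.9811)
n_3 = (-1.0000, +0.0057)
n_4 = (-0.5940, -0.8044)
n_5 = (-0.2850, -0.9585)
n_6 = (+0.0381, -0.9993)
  (0,1): δ = 85.76°  ·
  (0,2): δ = 49.42°  ✓
  (0,3): δ = 29.08°  ✓
  (0,4): δ = 82.96°  ·
  (0,5): δ = 102.85°  ·
  (0,6): δ = 121.59°  ·
  (1,2): δ = 143.66°  ·
  (1,3): δ = 65.16°  ✓
  (1,4): δ = 11.27°  ✓
  (1,5): δ = 8.61°  ✓
  (1,6): δ = 27.35°  ✓
  (2,3): δ = 101.50°  ·
  (2,4): δ = 47.62°  ✓
  (2,5): δ = 27.73°  ✓
  (2,6): δ = 8.99°  ✓
  (3,4): δ = 126.12°  ·
  (3,5): δ = 106.23°  ·
  (3,6): δ = 87.49°  ·
  (4,5): δ = 160.11°  ·
  (4,6): δ = 141.37°  ·
  (5,6): δ = 161.26°  ·
antipodal pairs: 9

count = 9; pairs: (0,2), (0,3), (1,3), (1,4), (1,5), (1,6), (2,4), (2,5), (2,6)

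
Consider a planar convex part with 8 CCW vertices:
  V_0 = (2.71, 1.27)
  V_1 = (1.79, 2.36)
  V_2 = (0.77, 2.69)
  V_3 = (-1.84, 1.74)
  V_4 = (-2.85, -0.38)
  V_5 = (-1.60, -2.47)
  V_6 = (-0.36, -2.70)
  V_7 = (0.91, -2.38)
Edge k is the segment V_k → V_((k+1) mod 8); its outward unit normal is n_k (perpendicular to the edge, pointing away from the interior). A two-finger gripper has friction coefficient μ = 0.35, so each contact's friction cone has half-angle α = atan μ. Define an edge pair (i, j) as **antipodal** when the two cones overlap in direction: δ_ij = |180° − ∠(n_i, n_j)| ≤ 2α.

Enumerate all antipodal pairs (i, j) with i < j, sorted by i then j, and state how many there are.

α = atan 0.35 = 19.29°;  2α = 38.58°
n_0 = (+0.7642, +0.6450)
n_1 = (+0.3078, +0.9514)
n_2 = (-0.3420, +0.9397)
n_3 = (-0.9028, +0.4301)
n_4 = (-0.8582, -0.5133)
n_5 = (-0.1824, -0.9832)
n_6 = (+0.2443, -0.9697)
n_7 = (+0.8969, -0.4423)
  (0,1): δ = 148.09°  ·
  (0,2): δ = 110.16°  ·
  (0,3): δ = 65.64°  ·
  (0,4): δ = 9.28°  ✓
  (0,5): δ = 39.33°  ·
  (0,6): δ = 63.98°  ·
  (0,7): δ = 113.58°  ·
  (1,2): δ = 142.07°  ·
  (1,3): δ = 97.55°  ·
  (1,4): δ = 41.19°  ·
  (1,5): δ = 7.42°  ✓
  (1,6): δ = 32.07°  ✓
  (1,7): δ = 81.68°  ·
  (2,3): δ = 135.47°  ·
  (2,4): δ = 79.12°  ·
  (2,5): δ = 30.51°  ✓
  (2,6): δ = 5.86°  ✓
  (2,7): δ = 43.75°  ·
  (3,4): δ = 123.64°  ·
  (3,5): δ = 75.03°  ·
  (3,6): δ = 50.38°  ·
  (3,7): δ = 0.78°  ✓
  (4,5): δ = 131.39°  ·
  (4,6): δ = 106.74°  ·
  (4,7): δ = 57.13°  ·
  (5,6): δ = 155.35°  ·
  (5,7): δ = 105.74°  ·
  (6,7): δ = 130.39°  ·
antipodal pairs: 6

count = 6; pairs: (0,4), (1,5), (1,6), (2,5), (2,6), (3,7)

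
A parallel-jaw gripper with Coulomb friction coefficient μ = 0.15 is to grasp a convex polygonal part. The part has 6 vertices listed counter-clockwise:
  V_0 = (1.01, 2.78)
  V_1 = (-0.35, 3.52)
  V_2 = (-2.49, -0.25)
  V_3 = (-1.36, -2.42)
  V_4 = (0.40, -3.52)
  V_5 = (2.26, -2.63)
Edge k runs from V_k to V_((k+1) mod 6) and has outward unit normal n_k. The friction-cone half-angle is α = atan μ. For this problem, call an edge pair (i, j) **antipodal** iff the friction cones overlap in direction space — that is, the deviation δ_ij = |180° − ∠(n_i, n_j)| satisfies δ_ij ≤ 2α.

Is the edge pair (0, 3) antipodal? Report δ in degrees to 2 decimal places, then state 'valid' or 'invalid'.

α = atan 0.15 = 8.53°;  2α = 17.06°
edge 0: e_0 = (-1.36, +0.74);  n_0 = (+0.4779, +0.8784)
edge 3: e_3 = (+1.76, -1.10);  n_3 = (-0.5300, -0.8480)
∠(n_0, n_3) = 176.55°
δ = |180° − 176.55°| = 3.45°
3.45° ≤ 2α = 17.06°  →  valid

δ = 3.45°, valid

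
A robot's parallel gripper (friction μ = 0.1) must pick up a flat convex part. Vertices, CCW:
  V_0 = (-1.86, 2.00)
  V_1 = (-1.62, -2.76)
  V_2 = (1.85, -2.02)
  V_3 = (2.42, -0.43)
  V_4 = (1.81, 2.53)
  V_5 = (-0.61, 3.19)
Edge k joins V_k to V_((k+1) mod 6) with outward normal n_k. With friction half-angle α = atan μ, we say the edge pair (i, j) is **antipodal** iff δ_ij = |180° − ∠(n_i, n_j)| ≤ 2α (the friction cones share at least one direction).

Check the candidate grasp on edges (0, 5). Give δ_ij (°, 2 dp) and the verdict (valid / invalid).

δ = 130.70°, invalid

α = atan 0.1 = 5.71°;  2α = 11.42°
edge 0: e_0 = (+0.24, -4.76);  n_0 = (-0.9987, -0.0504)
edge 5: e_5 = (-1.25, -1.19);  n_5 = (-0.6895, +0.7243)
∠(n_0, n_5) = 49.30°
δ = |180° − 49.30°| = 130.70°
130.70° > 2α = 11.42°  →  invalid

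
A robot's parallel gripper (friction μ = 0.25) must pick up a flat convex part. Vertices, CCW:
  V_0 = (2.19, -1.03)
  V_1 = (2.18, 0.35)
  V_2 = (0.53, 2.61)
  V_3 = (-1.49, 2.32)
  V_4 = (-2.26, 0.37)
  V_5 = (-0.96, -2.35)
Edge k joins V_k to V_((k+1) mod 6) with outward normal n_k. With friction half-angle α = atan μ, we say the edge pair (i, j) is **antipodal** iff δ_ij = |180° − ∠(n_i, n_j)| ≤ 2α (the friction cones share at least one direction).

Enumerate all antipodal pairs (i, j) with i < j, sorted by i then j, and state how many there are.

α = atan 0.25 = 14.04°;  2α = 28.07°
n_0 = (+1.0000, +0.0072)
n_1 = (+0.8077, +0.5897)
n_2 = (-0.1421, +0.9899)
n_3 = (-0.9301, +0.3673)
n_4 = (-0.9022, -0.4312)
n_5 = (+0.3865, -0.9223)
  (0,1): δ = 144.28°  ·
  (0,2): δ = 82.25°  ·
  (0,3): δ = 21.96°  ✓
  (0,4): δ = 25.13°  ✓
  (0,5): δ = 112.32°  ·
  (1,2): δ = 117.96°  ·
  (1,3): δ = 57.68°  ·
  (1,4): δ = 10.59°  ✓
  (1,5): δ = 76.60°  ·
  (2,3): δ = 119.72°  ·
  (2,4): δ = 72.62°  ·
  (2,5): δ = 14.57°  ✓
  (3,4): δ = 132.91°  ·
  (3,5): δ = 45.72°  ·
  (4,5): δ = 92.81°  ·
antipodal pairs: 4

count = 4; pairs: (0,3), (0,4), (1,4), (2,5)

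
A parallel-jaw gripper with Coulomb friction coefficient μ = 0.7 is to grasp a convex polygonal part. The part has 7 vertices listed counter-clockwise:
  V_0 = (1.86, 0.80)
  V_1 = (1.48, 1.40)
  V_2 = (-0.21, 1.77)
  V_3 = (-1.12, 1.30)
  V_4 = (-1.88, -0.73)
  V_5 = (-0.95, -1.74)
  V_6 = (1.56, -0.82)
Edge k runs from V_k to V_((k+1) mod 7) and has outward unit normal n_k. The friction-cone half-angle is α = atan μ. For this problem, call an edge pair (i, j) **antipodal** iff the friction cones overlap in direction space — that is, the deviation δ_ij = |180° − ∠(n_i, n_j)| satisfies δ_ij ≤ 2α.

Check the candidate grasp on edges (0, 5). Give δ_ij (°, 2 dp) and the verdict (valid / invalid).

δ = 77.78°, invalid

α = atan 0.7 = 34.99°;  2α = 69.98°
edge 0: e_0 = (-0.38, +0.60);  n_0 = (+0.8448, +0.5351)
edge 5: e_5 = (+2.51, +0.92);  n_5 = (+0.3441, -0.9389)
∠(n_0, n_5) = 102.22°
δ = |180° − 102.22°| = 77.78°
77.78° > 2α = 69.98°  →  invalid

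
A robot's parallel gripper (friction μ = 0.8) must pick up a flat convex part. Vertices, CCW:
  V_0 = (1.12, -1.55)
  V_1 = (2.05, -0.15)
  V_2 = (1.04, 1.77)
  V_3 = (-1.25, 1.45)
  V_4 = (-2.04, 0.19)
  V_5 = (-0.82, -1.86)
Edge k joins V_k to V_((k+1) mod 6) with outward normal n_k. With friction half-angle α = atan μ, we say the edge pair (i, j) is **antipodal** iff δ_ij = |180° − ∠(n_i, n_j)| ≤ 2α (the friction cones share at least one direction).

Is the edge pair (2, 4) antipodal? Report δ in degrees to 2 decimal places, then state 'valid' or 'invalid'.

α = atan 0.8 = 38.66°;  2α = 77.32°
edge 2: e_2 = (-2.29, -0.32);  n_2 = (-0.1384, +0.9904)
edge 4: e_4 = (+1.22, -2.05);  n_4 = (-0.8593, -0.5114)
∠(n_2, n_4) = 112.80°
δ = |180° − 112.80°| = 67.20°
67.20° ≤ 2α = 77.32°  →  valid

δ = 67.20°, valid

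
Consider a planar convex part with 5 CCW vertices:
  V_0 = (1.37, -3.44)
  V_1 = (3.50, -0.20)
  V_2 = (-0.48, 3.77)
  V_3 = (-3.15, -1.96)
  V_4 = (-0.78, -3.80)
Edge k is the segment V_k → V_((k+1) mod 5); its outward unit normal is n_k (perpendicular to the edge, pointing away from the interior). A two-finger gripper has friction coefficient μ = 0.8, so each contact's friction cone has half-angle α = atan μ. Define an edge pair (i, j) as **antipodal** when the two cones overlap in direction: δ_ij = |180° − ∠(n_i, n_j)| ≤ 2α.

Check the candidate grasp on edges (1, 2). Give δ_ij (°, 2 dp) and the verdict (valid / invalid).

α = atan 0.8 = 38.66°;  2α = 77.32°
edge 1: e_1 = (-3.98, +3.97);  n_1 = (+0.7062, +0.7080)
edge 2: e_2 = (-2.67, -5.73);  n_2 = (-0.9064, +0.4224)
∠(n_1, n_2) = 109.94°
δ = |180° − 109.94°| = 70.06°
70.06° ≤ 2α = 77.32°  →  valid

δ = 70.06°, valid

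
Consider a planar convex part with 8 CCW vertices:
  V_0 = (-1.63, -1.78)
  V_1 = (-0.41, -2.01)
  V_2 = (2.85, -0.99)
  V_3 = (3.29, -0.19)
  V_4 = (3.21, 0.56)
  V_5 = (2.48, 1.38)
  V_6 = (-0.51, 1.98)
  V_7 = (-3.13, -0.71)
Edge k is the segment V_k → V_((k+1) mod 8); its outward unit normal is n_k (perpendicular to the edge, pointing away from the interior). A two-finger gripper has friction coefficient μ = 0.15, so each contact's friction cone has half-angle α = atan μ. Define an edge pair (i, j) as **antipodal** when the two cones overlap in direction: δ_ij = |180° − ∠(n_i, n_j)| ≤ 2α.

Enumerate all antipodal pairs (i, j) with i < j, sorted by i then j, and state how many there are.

count = 3; pairs: (0,5), (2,6), (4,7)

α = atan 0.15 = 8.53°;  2α = 17.06°
n_0 = (-0.1853, -0.9827)
n_1 = (+0.2986, -0.9544)
n_2 = (+0.8762, -0.4819)
n_3 = (+0.9944, +0.1061)
n_4 = (+0.7469, +0.6649)
n_5 = (+0.1967, +0.9805)
n_6 = (-0.7164, +0.6977)
n_7 = (-0.5807, -0.8141)
  (0,1): δ = 151.95°  ·
  (0,2): δ = 108.13°  ·
  (0,3): δ = 73.24°  ·
  (0,4): δ = 37.65°  ·
  (0,5): δ = 0.67°  ✓
  (0,6): δ = 56.43°  ·
  (0,7): δ = 155.17°  ·
  (1,2): δ = 136.18°  ·
  (1,3): δ = 101.29°  ·
  (1,4): δ = 65.70°  ·
  (1,5): δ = 28.72°  ·
  (1,6): δ = 28.38°  ·
  (1,7): δ = 127.12°  ·
  (2,3): δ = 145.10°  ·
  (2,4): δ = 109.51°  ·
  (2,5): δ = 72.54°  ·
  (2,6): δ = 15.43°  ✓
  (2,7): δ = 83.31°  ·
  (3,4): δ = 144.41°  ·
  (3,5): δ = 107.44°  ·
  (3,6): δ = 50.33°  ·
  (3,7): δ = 48.41°  ·
  (4,5): δ = 143.02°  ·
  (4,6): δ = 85.92°  ·
  (4,7): δ = 12.82°  ✓
  (5,6): δ = 122.90°  ·
  (5,7): δ = 24.15°  ·
  (6,7): δ = 81.26°  ·
antipodal pairs: 3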